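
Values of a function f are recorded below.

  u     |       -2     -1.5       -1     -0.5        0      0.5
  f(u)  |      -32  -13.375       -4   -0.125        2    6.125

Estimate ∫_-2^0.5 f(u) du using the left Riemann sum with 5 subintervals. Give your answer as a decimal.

-23.75

Δu = 0.5.
Sum = 0.5·[(-32) + (-13.375) + (-4) + (-0.125) + 2] = -23.75.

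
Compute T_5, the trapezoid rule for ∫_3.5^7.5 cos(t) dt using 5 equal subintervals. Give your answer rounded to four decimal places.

Δt = (7.5 − 3.5)/5 = 0.8.
f(3.5) ≈ -0.9365, f(4.3) ≈ -0.4008, f(5.1) ≈ 0.3780, f(5.9) ≈ 0.9275, f(6.7) ≈ 0.9144, f(7.5) ≈ 0.3466.
T_5 = (Δt/2)·[f(t_0) + 2f(t_1) + ... + 2f(t_{4}) + f(t_5)].
Sum ≈ 1.2193.

1.2193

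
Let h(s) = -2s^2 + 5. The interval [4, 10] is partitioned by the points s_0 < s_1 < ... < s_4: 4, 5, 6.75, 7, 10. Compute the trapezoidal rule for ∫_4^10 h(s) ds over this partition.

Subinterval widths: 1, 1.75, 0.25, 3.
h(4) = -27, h(5) = -45, h(6.75) = -86.125, h(7) = -93, h(10) = -195.
On each subinterval the trapezoid contributes (Δs_i/2)·[h(s_{i-1}) + h(s_i)].
Sum = -605.125.

-605.125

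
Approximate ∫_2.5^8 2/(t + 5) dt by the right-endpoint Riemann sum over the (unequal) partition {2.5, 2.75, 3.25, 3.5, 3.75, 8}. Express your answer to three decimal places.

0.956

Subinterval widths: 0.25, 0.5, 0.25, 0.25, 4.25.
Right endpoints: 2.75, 3.25, 3.5, 3.75, 8.
f(2.75) = 8/31, f(3.25) = 8/33, f(3.5) = 4/17, f(3.75) = 8/35, f(8) = 2/13.
Sum = Σ Δt_i · f(t_i).
Sum ≈ 0.956.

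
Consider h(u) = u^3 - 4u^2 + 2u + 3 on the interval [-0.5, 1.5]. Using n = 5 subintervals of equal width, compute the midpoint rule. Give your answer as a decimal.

Δu = (1.5 − (-0.5))/5 = 0.4.
Midpoints: -0.3, 0.1, 0.5, 0.9, 1.3.
h(-0.3) = 2.013, h(0.1) = 3.161, h(0.5) = 3.125, h(0.9) = 2.289, h(1.3) = 1.037.
Sum = Δu · [h(-0.3) + h(0.1) + h(0.5) + h(0.9) + h(1.3)].
Sum = 4.65.

4.65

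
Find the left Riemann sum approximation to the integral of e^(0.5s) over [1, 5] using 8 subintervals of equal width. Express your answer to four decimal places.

18.5437

Δs = (5 − 1)/8 = 0.5.
Left endpoints: 1, 1.5, 2, 2.5, 3, 3.5, 4, 4.5.
f(1) ≈ 1.6487, f(1.5) ≈ 2.1170, f(2) ≈ 2.7183, f(2.5) ≈ 3.4903, f(3) ≈ 4.4817, f(3.5) ≈ 5.7546, f(4) ≈ 7.3891, f(4.5) ≈ 9.4877.
Sum = Δs · [f(1) + f(1.5) + f(2) + ...].
Sum ≈ 18.5437.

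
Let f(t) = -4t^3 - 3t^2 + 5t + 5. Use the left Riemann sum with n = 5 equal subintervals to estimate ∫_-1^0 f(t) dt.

Δt = (0 − (-1))/5 = 0.2.
Left endpoints: -1, -0.8, -0.6, -0.4, -0.2.
f(-1) = 1, f(-0.8) = 1.128, f(-0.6) = 1.784, f(-0.4) = 2.776, f(-0.2) = 3.912.
Sum = Δt · [f(-1) + f(-0.8) + f(-0.6) + f(-0.4) + f(-0.2)].
Sum = 2.12.

2.12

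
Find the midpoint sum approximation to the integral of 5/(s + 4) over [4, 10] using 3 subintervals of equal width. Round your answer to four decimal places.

2.7894

Δs = (10 − 4)/3 = 2.
Midpoints: 5, 7, 9.
f(5) = 5/9, f(7) = 5/11, f(9) = 5/13.
Sum = Δs · [f(5) + f(7) + f(9)].
Sum ≈ 2.7894.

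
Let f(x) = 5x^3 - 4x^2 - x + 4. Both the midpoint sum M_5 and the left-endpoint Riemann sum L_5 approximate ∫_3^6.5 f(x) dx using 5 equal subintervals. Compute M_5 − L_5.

356.7353125

M_5 = 1787.6753125.
L_5 = 1430.94.
M_5 − L_5 = 356.7353125.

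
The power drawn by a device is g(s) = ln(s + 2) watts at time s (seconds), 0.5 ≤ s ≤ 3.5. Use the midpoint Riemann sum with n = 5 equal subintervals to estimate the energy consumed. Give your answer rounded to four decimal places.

4.0886

Δs = (3.5 − 0.5)/5 = 0.6.
Midpoints: 0.8, 1.4, 2, 2.6, 3.2.
g(0.8) ≈ 1.0296, g(1.4) ≈ 1.2238, g(2) ≈ 1.3863, g(2.6) ≈ 1.5261, g(3.2) ≈ 1.6487.
Sum = Δs · [g(0.8) + g(1.4) + g(2) + g(2.6) + g(3.2)].
Sum ≈ 4.0886.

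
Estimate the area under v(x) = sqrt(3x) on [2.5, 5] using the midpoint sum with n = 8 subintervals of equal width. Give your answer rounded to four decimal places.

8.3462

Δx = (5 − 2.5)/8 = 0.3125.
Midpoints: 2.65625, 2.96875, 3.28125, 3.59375, 3.90625, 4.21875, 4.53125, 4.84375.
v(2.65625) ≈ 2.8229, v(2.96875) ≈ 2.9843, v(3.28125) ≈ 3.1375, v(3.59375) ≈ 3.2835, v(3.90625) ≈ 3.4233, v(4.21875) ≈ 3.5576, v(4.53125) ≈ 3.6870, v(4.84375) ≈ 3.8120.
Sum = Δx · [v(2.65625) + v(2.96875) + v(3.28125) + ...].
Sum ≈ 8.3462.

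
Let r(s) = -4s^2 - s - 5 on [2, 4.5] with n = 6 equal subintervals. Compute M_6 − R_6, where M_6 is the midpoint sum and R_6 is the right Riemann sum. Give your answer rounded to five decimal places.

M_6 ≈ -131.3136574.
R_6 ≈ -145.8101852.
M_6 − R_6 ≈ 14.49653.

14.49653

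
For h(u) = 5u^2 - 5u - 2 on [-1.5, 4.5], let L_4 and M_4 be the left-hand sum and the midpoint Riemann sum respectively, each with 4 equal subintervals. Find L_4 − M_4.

-28.125

L_4 = 66.75.
M_4 = 94.875.
L_4 − M_4 = -28.125.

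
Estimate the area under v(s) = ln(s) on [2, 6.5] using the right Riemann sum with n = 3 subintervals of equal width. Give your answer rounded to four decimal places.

7.1010

Δs = (6.5 − 2)/3 = 1.5.
Right endpoints: 3.5, 5, 6.5.
v(3.5) ≈ 1.2528, v(5) ≈ 1.6094, v(6.5) ≈ 1.8718.
Sum = Δs · [v(3.5) + v(5) + v(6.5)].
Sum ≈ 7.1010.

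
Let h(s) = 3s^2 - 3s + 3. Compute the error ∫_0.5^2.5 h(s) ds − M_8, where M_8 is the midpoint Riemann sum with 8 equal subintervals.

Exact integral: ∫_0.5^2.5 h(s) ds = 12.5.
M_8 = 12.46875.
Error = 12.5 − 12.46875 = 0.03125.

0.03125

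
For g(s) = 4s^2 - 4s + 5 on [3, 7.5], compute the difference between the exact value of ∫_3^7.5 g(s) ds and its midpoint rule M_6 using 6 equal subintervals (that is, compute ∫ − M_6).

Exact integral: ∫_3^7.5 g(s) ds = 454.5.
M_6 = 453.65625.
Error = 454.5 − 453.65625 = 0.84375.

0.84375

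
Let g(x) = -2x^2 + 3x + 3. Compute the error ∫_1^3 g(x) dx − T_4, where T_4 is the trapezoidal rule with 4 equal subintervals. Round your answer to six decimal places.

0.166667

Exact integral: ∫_1^3 g(x) dx ≈ 0.66666667.
T_4 = 0.5.
Error ≈ 0.66666667 − 0.5 ≈ 0.166667.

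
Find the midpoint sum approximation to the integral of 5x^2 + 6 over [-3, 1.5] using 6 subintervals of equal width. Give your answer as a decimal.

76.5703125

Δx = (1.5 − (-3))/6 = 0.75.
Midpoints: -2.625, -1.875, -1.125, -0.375, 0.375, 1.125.
f(-2.625) = 40.453125, f(-1.875) = 23.578125, f(-1.125) = 12.328125, f(-0.375) = 6.703125, f(0.375) = 6.703125, f(1.125) = 12.328125.
Sum = Δx · [f(-2.625) + f(-1.875) + f(-1.125) + ...].
Sum = 76.5703125.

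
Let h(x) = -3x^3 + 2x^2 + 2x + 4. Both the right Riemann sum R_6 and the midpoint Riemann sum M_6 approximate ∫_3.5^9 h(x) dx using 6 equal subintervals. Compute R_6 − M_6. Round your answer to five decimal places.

-938.03885

R_6 ≈ -5177.1821470.
M_6 ≈ -4239.1433015.
R_6 − M_6 ≈ -938.03885.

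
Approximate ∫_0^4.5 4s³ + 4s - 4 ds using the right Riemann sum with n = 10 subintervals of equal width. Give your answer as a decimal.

522.725625

Δs = (4.5 − 0)/10 = 0.45.
Right endpoints: 0.45, 0.9, 1.35, 1.8, 2.25, 2.7, 3.15, 3.6, 4.05, 4.5.
f(0.45) = -1.8355, f(0.9) = 2.516, f(1.35) = 11.2415, f(1.8) = 26.528, f(2.25) = 50.5625, f(2.7) = 85.532, f(3.15) = 133.6235, f(3.6) = 197.024, f(4.05) = 277.9205, f(4.5) = 378.5.
Sum = Δs · [f(0.45) + f(0.9) + f(1.35) + ...].
Sum = 522.725625.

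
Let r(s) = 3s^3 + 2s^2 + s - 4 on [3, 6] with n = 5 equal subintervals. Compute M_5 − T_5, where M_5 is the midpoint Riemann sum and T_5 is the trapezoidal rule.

-11.475

M_5 = 1034.925.
T_5 = 1046.4.
M_5 − T_5 = -11.475.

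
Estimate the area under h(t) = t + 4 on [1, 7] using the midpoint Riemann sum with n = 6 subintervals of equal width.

48

Δt = (7 − 1)/6 = 1.
Midpoints: 1.5, 2.5, 3.5, 4.5, 5.5, 6.5.
h(1.5) = 5.5, h(2.5) = 6.5, h(3.5) = 7.5, h(4.5) = 8.5, h(5.5) = 9.5, h(6.5) = 10.5.
Sum = Δt · [h(1.5) + h(2.5) + h(3.5) + ...].
Sum = 48.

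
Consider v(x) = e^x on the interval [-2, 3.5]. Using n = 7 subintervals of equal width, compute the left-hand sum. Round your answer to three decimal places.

Δx = (3.5 − (-2))/7 = 11/14.
Left endpoints: -2, -17/14, -3/7, 5/14, 8/7, 27/14, 19/7.
v(-2) ≈ 0.135, v(-17/14) ≈ 0.297, v(-3/7) ≈ 0.651, v(5/14) ≈ 1.429, v(8/7) ≈ 3.136, v(27/14) ≈ 6.880, v(19/7) ≈ 15.094.
Sum = Δx · [v(-2) + v(-17/14) + v(-3/7) + ...].
Sum ≈ 21.703.

21.703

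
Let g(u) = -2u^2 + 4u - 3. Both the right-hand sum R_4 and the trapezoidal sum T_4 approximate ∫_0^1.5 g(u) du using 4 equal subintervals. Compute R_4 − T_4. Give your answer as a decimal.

R_4 = -2.0390625.
T_4 = -2.3203125.
R_4 − T_4 = 0.28125.

0.28125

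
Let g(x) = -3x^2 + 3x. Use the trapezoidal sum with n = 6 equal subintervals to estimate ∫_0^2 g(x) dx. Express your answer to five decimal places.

-2.11111

Δx = (2 − 0)/6 = 1/3.
g(0) = 0, g(1/3) = 2/3, g(2/3) = 2/3, g(1) = 0, g(4/3) = -4/3, g(5/3) = -10/3, g(2) = -6.
T_6 = (Δx/2)·[g(x_0) + 2g(x_1) + ... + 2g(x_{5}) + g(x_6)].
Sum ≈ -2.11111.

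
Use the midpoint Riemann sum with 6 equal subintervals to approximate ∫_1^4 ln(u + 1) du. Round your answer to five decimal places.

3.66400

Δu = (4 − 1)/6 = 0.5.
Midpoints: 1.25, 1.75, 2.25, 2.75, 3.25, 3.75.
f(1.25) ≈ 0.81093, f(1.75) ≈ 1.01160, f(2.25) ≈ 1.17865, f(2.75) ≈ 1.32176, f(3.25) ≈ 1.44692, f(3.75) ≈ 1.55814.
Sum = Δu · [f(1.25) + f(1.75) + f(2.25) + ...].
Sum ≈ 3.66400.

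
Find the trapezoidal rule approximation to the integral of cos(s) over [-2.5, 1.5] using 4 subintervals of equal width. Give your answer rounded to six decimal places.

Δs = (1.5 − (-2.5))/4 = 1.
f(-2.5) ≈ -0.801144, f(-1.5) ≈ 0.070737, f(-0.5) ≈ 0.877583, f(0.5) ≈ 0.877583, f(1.5) ≈ 0.070737.
T_4 = (Δs/2)·[f(s_0) + 2f(s_1) + 2f(s_2) + 2f(s_3) + f(s_4)].
Sum ≈ 1.460699.

1.460699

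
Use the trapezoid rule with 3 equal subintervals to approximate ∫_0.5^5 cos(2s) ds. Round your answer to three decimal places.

-0.074

Δs = (5 − 0.5)/3 = 1.5.
f(0.5) ≈ 0.540, f(2) ≈ -0.654, f(3.5) ≈ 0.754, f(5) ≈ -0.839.
T_3 = (Δs/2)·[f(s_0) + 2f(s_1) + 2f(s_2) + f(s_3)].
Sum ≈ -0.074.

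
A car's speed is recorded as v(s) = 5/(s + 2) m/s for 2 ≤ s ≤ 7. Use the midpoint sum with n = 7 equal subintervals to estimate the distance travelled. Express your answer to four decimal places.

Δs = (7 − 2)/7 = 5/7.
Midpoints: 33/14, 43/14, 53/14, 4.5, 73/14, 83/14, 93/14.
v(33/14) = 70/61, v(43/14) = 70/71, v(53/14) = 70/81, v(4.5) = 10/13, v(73/14) = 70/101, v(83/14) = 70/111, v(93/14) = 70/121.
Sum = Δs · [v(33/14) + v(43/14) + v(53/14) + ...].
Sum ≈ 4.0494.

4.0494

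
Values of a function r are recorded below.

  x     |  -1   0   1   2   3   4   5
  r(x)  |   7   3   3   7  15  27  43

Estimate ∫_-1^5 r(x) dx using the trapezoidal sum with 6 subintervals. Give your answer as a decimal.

Δx = 1.
T_6 = (1/2)·[7 + 2·3 + 2·3 + 2·7 + 2·15 + 2·27 + 43] = 80.

80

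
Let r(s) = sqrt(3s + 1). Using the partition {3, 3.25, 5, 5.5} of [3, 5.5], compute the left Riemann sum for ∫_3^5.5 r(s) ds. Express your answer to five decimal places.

8.52833

Subinterval widths: 0.25, 1.75, 0.5.
Left endpoints: 3, 3.25, 5.
r(3) ≈ 3.16228, r(3.25) ≈ 3.27872, r(5) ≈ 4.00000.
Sum = Σ Δs_i · r(s_i).
Sum ≈ 8.52833.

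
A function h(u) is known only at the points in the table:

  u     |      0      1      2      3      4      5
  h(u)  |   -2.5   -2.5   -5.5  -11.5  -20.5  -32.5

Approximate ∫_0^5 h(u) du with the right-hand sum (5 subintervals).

-72.5

Δu = 1.
Sum = 1·[(-2.5) + (-5.5) + (-11.5) + (-20.5) + (-32.5)] = -72.5.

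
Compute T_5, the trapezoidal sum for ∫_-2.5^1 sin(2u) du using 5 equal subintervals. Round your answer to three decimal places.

0.291

Δu = (1 − (-2.5))/5 = 0.7.
f(-2.5) ≈ 0.959, f(-1.8) ≈ 0.443, f(-1.1) ≈ -0.808, f(-0.4) ≈ -0.717, f(0.3) ≈ 0.565, f(1) ≈ 0.909.
T_5 = (Δu/2)·[f(u_0) + 2f(u_1) + ... + 2f(u_{4}) + f(u_5)].
Sum ≈ 0.291.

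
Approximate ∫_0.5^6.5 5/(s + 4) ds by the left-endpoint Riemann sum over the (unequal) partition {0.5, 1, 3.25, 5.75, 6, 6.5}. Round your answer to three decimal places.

Subinterval widths: 0.5, 2.25, 2.5, 0.25, 0.5.
Left endpoints: 0.5, 1, 3.25, 5.75, 6.
f(0.5) = 10/9, f(1) = 1, f(3.25) = 20/29, f(5.75) = 20/39, f(6) = 0.5.
Sum = Σ Δs_i · f(s_i).
Sum ≈ 4.908.

4.908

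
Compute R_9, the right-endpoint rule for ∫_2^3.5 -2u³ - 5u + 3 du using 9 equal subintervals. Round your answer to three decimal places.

-89.708

Δu = (3.5 − 2)/9 = 1/6.
Right endpoints: 13/6, 7/3, 2.5, 8/3, 17/6, 3, 19/6, 10/3, 3.5.
f(13/6) = -3043/108, f(7/3) = -920/27, f(2.5) = -40.75, f(8/3) = -1303/27, f(17/6) = -6119/108, f(3) = -66, f(19/6) = -8245/108, f(10/3) = -2369/27, f(3.5) = -100.25.
Sum = Δu · [f(13/6) + f(7/3) + f(2.5) + ...].
Sum ≈ -89.708.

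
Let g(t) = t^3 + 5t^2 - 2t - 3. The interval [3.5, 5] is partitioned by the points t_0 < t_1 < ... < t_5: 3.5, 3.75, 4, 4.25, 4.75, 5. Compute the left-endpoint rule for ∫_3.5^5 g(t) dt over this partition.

214.578125

Subinterval widths: 0.25, 0.25, 0.25, 0.5, 0.25.
Left endpoints: 3.5, 3.75, 4, 4.25, 4.75.
g(3.5) = 94.125, g(3.75) = 112.546875, g(4) = 133, g(4.25) = 155.578125, g(4.75) = 207.484375.
Sum = Σ Δt_i · g(t_i).
Sum = 214.578125.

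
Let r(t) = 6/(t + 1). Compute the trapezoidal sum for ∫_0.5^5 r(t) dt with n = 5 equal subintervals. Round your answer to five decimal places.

Δt = (5 − 0.5)/5 = 0.9.
r(0.5) = 4, r(1.4) = 2.5, r(2.3) = 20/11, r(3.2) = 10/7, r(4.1) = 20/17, r(5) = 1.
T_5 = (Δt/2)·[r(t_0) + 2r(t_1) + ... + 2r(t_{4}) + r(t_5)].
Sum ≈ 8.48090.

8.48090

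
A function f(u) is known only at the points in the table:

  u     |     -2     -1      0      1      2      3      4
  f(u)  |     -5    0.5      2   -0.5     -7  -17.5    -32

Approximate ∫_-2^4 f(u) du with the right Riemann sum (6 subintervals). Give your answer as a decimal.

Δu = 1.
Sum = 1·[0.5 + 2 + (-0.5) + (-7) + (-17.5) + (-32)] = -54.5.

-54.5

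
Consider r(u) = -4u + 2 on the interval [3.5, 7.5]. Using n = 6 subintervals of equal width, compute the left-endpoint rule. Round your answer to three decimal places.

-74.667

Δu = (7.5 − 3.5)/6 = 2/3.
Left endpoints: 3.5, 25/6, 29/6, 5.5, 37/6, 41/6.
r(3.5) = -12, r(25/6) = -44/3, r(29/6) = -52/3, r(5.5) = -20, r(37/6) = -68/3, r(41/6) = -76/3.
Sum = Δu · [r(3.5) + r(25/6) + r(29/6) + ...].
Sum ≈ -74.667.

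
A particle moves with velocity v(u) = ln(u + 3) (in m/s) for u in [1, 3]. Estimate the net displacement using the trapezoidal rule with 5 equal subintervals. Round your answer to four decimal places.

3.2043

Δu = (3 − 1)/5 = 0.4.
v(1) ≈ 1.3863, v(1.4) ≈ 1.4816, v(1.8) ≈ 1.5686, v(2.2) ≈ 1.6487, v(2.6) ≈ 1.7228, v(3) ≈ 1.7918.
T_5 = (Δu/2)·[v(u_0) + 2v(u_1) + ... + 2v(u_{4}) + v(u_5)].
Sum ≈ 3.2043.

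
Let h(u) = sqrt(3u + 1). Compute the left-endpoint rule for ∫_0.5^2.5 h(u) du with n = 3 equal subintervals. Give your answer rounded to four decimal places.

4.1680

Δu = (2.5 − 0.5)/3 = 2/3.
Left endpoints: 0.5, 7/6, 11/6.
h(0.5) ≈ 1.5811, h(7/6) ≈ 2.1213, h(11/6) ≈ 2.5495.
Sum = Δu · [h(0.5) + h(7/6) + h(11/6)].
Sum ≈ 4.1680.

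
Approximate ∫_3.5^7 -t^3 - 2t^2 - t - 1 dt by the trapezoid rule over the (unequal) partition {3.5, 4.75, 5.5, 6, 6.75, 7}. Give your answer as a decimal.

-792.5390625

Subinterval widths: 1.25, 0.75, 0.5, 0.75, 0.25.
f(3.5) = -71.875, f(4.75) = -158.046875, f(5.5) = -233.375, f(6) = -295, f(6.75) = -406.421875, f(7) = -449.
On each subinterval the trapezoid contributes (Δt_i/2)·[f(t_{i-1}) + f(t_i)].
Sum = -792.5390625.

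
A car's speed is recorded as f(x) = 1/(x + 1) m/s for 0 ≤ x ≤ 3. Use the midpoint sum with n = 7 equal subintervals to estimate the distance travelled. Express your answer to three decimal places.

1.379

Δx = (3 − 0)/7 = 3/7.
Midpoints: 3/14, 9/14, 15/14, 1.5, 27/14, 33/14, 39/14.
f(3/14) = 14/17, f(9/14) = 14/23, f(15/14) = 14/29, f(1.5) = 0.4, f(27/14) = 14/41, f(33/14) = 14/47, f(39/14) = 14/53.
Sum = Δx · [f(3/14) + f(9/14) + f(15/14) + ...].
Sum ≈ 1.379.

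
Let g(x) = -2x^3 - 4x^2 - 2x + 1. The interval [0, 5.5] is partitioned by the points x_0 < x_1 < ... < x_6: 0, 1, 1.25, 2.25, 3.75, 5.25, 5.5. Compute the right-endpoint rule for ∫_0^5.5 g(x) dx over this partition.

Subinterval widths: 1, 0.25, 1, 1.5, 1.5, 0.25.
Right endpoints: 1, 1.25, 2.25, 3.75, 5.25, 5.5.
g(1) = -7, g(1.25) = -11.65625, g(2.25) = -46.53125, g(3.75) = -168.21875, g(5.25) = -409.15625, g(5.5) = -463.75.
Sum = Σ Δx_i · g(x_i).
Sum = -1038.4453125.

-1038.4453125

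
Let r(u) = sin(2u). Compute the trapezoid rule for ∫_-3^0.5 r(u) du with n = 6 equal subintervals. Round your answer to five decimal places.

Δu = (0.5 − (-3))/6 = 7/12.
r(-3) ≈ 0.27942, r(-29/12) ≈ 0.99270, r(-11/6) ≈ 0.50128, r(-1.25) ≈ -0.59847, r(-2/3) ≈ -0.97194, r(-1/12) ≈ -0.16590, r(0.5) ≈ 0.84147.
T_6 = (Δu/2)·[r(u_0) + 2r(u_1) + ... + 2r(u_{5}) + r(u_6)].
Sum ≈ 0.18556.

0.18556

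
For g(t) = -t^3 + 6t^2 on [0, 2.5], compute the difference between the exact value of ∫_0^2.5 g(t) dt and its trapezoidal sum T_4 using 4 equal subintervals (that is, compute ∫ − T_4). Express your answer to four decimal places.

Exact integral: ∫_0^2.5 g(t) dt = 21.484375.
T_4 ≈ 21.850586.
Error ≈ 21.484375 − 21.850586 ≈ -0.3662.

-0.3662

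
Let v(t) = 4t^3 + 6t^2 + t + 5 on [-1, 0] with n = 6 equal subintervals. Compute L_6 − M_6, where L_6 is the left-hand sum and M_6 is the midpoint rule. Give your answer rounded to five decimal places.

L_6 ≈ 5.5833333.
M_6 = 5.5.
L_6 − M_6 ≈ 0.08333.

0.08333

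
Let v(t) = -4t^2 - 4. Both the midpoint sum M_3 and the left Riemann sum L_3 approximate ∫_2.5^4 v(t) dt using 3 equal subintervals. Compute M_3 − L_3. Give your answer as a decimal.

-9.375

M_3 = -70.375.
L_3 = -61.
M_3 − L_3 = -9.375.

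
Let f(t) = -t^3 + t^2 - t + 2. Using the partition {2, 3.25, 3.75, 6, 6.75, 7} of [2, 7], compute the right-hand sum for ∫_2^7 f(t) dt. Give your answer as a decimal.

-740.28125

Subinterval widths: 1.25, 0.5, 2.25, 0.75, 0.25.
Right endpoints: 3.25, 3.75, 6, 6.75, 7.
f(3.25) = -25.015625, f(3.75) = -40.421875, f(6) = -184, f(6.75) = -266.734375, f(7) = -299.
Sum = Σ Δt_i · f(t_i).
Sum = -740.28125.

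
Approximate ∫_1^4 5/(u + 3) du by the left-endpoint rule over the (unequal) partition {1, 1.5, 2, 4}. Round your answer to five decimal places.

3.18056

Subinterval widths: 0.5, 0.5, 2.
Left endpoints: 1, 1.5, 2.
f(1) = 1.25, f(1.5) = 10/9, f(2) = 1.
Sum = Σ Δu_i · f(u_i).
Sum ≈ 3.18056.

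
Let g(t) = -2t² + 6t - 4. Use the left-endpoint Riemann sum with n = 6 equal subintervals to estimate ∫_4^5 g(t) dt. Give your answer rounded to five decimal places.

-16.67593

Δt = (5 − 4)/6 = 1/6.
Left endpoints: 4, 25/6, 13/3, 4.5, 14/3, 29/6.
g(4) = -12, g(25/6) = -247/18, g(13/3) = -140/9, g(4.5) = -17.5, g(14/3) = -176/9, g(29/6) = -391/18.
Sum = Δt · [g(4) + g(25/6) + g(13/3) + ...].
Sum ≈ -16.67593.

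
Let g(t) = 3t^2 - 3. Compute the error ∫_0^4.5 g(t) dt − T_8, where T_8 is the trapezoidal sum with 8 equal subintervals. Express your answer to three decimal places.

Exact integral: ∫_0^4.5 g(t) dt = 77.625.
T_8 ≈ 78.33691.
Error ≈ 77.625 − 78.33691 ≈ -0.712.

-0.712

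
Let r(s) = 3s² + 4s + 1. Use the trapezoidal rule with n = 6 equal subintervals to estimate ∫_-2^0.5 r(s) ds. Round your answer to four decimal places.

3.3420

Δs = (0.5 − (-2))/6 = 5/12.
r(-2) = 5, r(-19/12) = 2.1875, r(-7/6) = 5/12, r(-0.75) = -0.3125, r(-1/3) = 0, r(1/12) = 65/48, r(0.5) = 3.75.
T_6 = (Δs/2)·[r(s_0) + 2r(s_1) + ... + 2r(s_{5}) + r(s_6)].
Sum ≈ 3.3420.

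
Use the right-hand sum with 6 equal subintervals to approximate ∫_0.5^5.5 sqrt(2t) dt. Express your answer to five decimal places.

12.75392

Δt = (5.5 − 0.5)/6 = 5/6.
Right endpoints: 4/3, 13/6, 3, 23/6, 14/3, 5.5.
f(4/3) ≈ 1.63299, f(13/6) ≈ 2.08167, f(3) ≈ 2.44949, f(23/6) ≈ 2.76887, f(14/3) ≈ 3.05505, f(5.5) ≈ 3.31662.
Sum = Δt · [f(4/3) + f(13/6) + f(3) + ...].
Sum ≈ 12.75392.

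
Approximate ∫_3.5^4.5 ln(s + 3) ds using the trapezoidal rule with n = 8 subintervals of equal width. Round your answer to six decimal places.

1.945032

Δs = (4.5 − 3.5)/8 = 0.125.
f(3.5) ≈ 1.871802, f(3.625) ≈ 1.890850, f(3.75) ≈ 1.909543, f(3.875) ≈ 1.927892, f(4) ≈ 1.945910, f(4.125) ≈ 1.963610, f(4.25) ≈ 1.981001, f(4.375) ≈ 1.998096, f(4.5) ≈ 2.014903.
T_8 = (Δs/2)·[f(s_0) + 2f(s_1) + ... + 2f(s_{7}) + f(s_8)].
Sum ≈ 1.945032.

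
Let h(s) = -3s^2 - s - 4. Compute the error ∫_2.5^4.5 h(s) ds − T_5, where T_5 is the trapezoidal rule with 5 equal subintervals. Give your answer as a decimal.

Exact integral: ∫_2.5^4.5 h(s) ds = -90.5.
T_5 = -90.66.
Error = -90.5 − (-90.66) = 0.16.

0.16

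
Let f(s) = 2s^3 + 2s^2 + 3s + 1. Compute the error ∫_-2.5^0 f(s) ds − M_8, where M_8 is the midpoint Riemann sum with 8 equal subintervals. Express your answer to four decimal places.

Exact integral: ∫_-2.5^0 f(s) ds ≈ -15.989583.
M_8 ≈ -15.877686.
Error ≈ -15.989583 − (-15.877686) ≈ -0.1119.

-0.1119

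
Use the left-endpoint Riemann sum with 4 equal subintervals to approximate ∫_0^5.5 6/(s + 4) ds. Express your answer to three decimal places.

5.835

Δs = (5.5 − 0)/4 = 1.375.
Left endpoints: 0, 1.375, 2.75, 4.125.
f(0) = 1.5, f(1.375) = 48/43, f(2.75) = 8/9, f(4.125) = 48/65.
Sum = Δs · [f(0) + f(1.375) + f(2.75) + f(4.125)].
Sum ≈ 5.835.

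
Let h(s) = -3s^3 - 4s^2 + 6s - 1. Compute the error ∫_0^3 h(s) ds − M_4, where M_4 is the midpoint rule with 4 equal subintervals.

-2.4609375

Exact integral: ∫_0^3 h(s) ds = -72.75.
M_4 = -70.2890625.
Error = -72.75 − (-70.2890625) = -2.4609375.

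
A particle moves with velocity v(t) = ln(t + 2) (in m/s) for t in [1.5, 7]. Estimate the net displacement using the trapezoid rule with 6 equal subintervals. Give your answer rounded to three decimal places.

9.878

Δt = (7 − 1.5)/6 = 11/12.
v(1.5) ≈ 1.253, v(29/12) ≈ 1.485, v(10/3) ≈ 1.674, v(4.25) ≈ 1.833, v(31/6) ≈ 1.969, v(73/12) ≈ 2.090, v(7) ≈ 2.197.
T_6 = (Δt/2)·[v(t_0) + 2v(t_1) + ... + 2v(t_{5}) + v(t_6)].
Sum ≈ 9.878.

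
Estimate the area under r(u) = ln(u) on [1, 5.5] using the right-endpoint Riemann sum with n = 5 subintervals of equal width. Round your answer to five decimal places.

5.58955

Δu = (5.5 − 1)/5 = 0.9.
Right endpoints: 1.9, 2.8, 3.7, 4.6, 5.5.
r(1.9) ≈ 0.64185, r(2.8) ≈ 1.02962, r(3.7) ≈ 1.30833, r(4.6) ≈ 1.52606, r(5.5) ≈ 1.70475.
Sum = Δu · [r(1.9) + r(2.8) + r(3.7) + r(4.6) + r(5.5)].
Sum ≈ 5.58955.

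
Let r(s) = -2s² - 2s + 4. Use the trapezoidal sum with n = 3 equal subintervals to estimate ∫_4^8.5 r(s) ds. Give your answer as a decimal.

-408.375

Δs = (8.5 − 4)/3 = 1.5.
r(4) = -36, r(5.5) = -67.5, r(7) = -108, r(8.5) = -157.5.
T_3 = (Δs/2)·[r(s_0) + 2r(s_1) + 2r(s_2) + r(s_3)].
Sum = -408.375.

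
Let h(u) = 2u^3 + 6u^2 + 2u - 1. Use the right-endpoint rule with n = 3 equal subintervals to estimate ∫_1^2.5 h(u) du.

69

Δu = (2.5 − 1)/3 = 0.5.
Right endpoints: 1.5, 2, 2.5.
h(1.5) = 22.25, h(2) = 43, h(2.5) = 72.75.
Sum = Δu · [h(1.5) + h(2) + h(2.5)].
Sum = 69.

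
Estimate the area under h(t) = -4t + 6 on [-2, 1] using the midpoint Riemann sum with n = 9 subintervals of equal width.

Δt = (1 − (-2))/9 = 1/3.
Midpoints: -11/6, -1.5, -7/6, -5/6, -0.5, -1/6, 1/6, 0.5, 5/6.
h(-11/6) = 40/3, h(-1.5) = 12, h(-7/6) = 32/3, h(-5/6) = 28/3, h(-0.5) = 8, h(-1/6) = 20/3, h(1/6) = 16/3, h(0.5) = 4, h(5/6) = 8/3.
Sum = Δt · [h(-11/6) + h(-1.5) + h(-7/6) + ...].
Sum = 24.

24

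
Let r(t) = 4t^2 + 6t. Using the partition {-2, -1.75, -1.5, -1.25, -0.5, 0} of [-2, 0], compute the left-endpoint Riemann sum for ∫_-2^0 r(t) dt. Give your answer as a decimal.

-0.5

Subinterval widths: 0.25, 0.25, 0.25, 0.75, 0.5.
Left endpoints: -2, -1.75, -1.5, -1.25, -0.5.
r(-2) = 4, r(-1.75) = 1.75, r(-1.5) = 0, r(-1.25) = -1.25, r(-0.5) = -2.
Sum = Σ Δt_i · r(t_i).
Sum = -0.5.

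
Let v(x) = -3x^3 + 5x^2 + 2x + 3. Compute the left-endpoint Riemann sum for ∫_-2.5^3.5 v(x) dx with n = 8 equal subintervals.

88.59375

Δx = (3.5 − (-2.5))/8 = 0.75.
Left endpoints: -2.5, -1.75, -1, -0.25, 0.5, 1.25, 2, 2.75.
v(-2.5) = 76.125, v(-1.75) = 30.890625, v(-1) = 9, v(-0.25) = 2.859375, v(0.5) = 4.875, v(1.25) = 7.453125, v(2) = 3, v(2.75) = -16.078125.
Sum = Δx · [v(-2.5) + v(-1.75) + v(-1) + ...].
Sum = 88.59375.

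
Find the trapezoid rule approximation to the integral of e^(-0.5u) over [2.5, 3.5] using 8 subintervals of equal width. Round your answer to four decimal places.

0.2255

Δu = (3.5 − 2.5)/8 = 0.125.
f(2.5) ≈ 0.2865, f(2.625) ≈ 0.2691, f(2.75) ≈ 0.2528, f(2.875) ≈ 0.2375, f(3) ≈ 0.2231, f(3.125) ≈ 0.2096, f(3.25) ≈ 0.1969, f(3.375) ≈ 0.1850, f(3.5) ≈ 0.1738.
T_8 = (Δu/2)·[f(u_0) + 2f(u_1) + ... + 2f(u_{7}) + f(u_8)].
Sum ≈ 0.2255.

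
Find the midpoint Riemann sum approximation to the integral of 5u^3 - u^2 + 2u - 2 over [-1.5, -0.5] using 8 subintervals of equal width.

Δu = (-0.5 − (-1.5))/8 = 0.125.
Midpoints: -1.4375, -1.3125, -1.1875, -1.0625, -0.9375, -0.8125, -0.6875, -0.5625.
f(-1.4375) = -89267/4096, f(-1.3125) = -72305/4096, f(-1.1875) = -57991/4096, f(-1.0625) = -46085/4096, f(-0.9375) = -36347/4096, f(-0.8125) = -28537/4096, f(-0.6875) = -22415/4096, f(-0.5625) = -17741/4096.
Sum = Δu · [f(-1.4375) + f(-1.3125) + f(-1.1875) + ...].
Sum = -11.3125.

-11.3125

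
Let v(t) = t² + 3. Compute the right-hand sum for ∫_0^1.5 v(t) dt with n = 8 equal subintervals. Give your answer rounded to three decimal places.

5.845

Δt = (1.5 − 0)/8 = 0.1875.
Right endpoints: 0.1875, 0.375, 0.5625, 0.75, 0.9375, 1.125, 1.3125, 1.5.
v(0.1875) = 3.03515625, v(0.375) = 3.140625, v(0.5625) = 3.31640625, v(0.75) = 3.5625, v(0.9375) = 3.87890625, v(1.125) = 4.265625, v(1.3125) = 4.72265625, v(1.5) = 5.25.
Sum = Δt · [v(0.1875) + v(0.375) + v(0.5625) + ...].
Sum ≈ 5.845.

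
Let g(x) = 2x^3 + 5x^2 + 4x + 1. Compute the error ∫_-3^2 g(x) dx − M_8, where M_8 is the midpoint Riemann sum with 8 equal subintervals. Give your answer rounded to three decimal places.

0.326

Exact integral: ∫_-3^2 g(x) dx ≈ 20.83333.
M_8 = 20.5078125.
Error ≈ 20.83333 − 20.5078125 ≈ 0.326.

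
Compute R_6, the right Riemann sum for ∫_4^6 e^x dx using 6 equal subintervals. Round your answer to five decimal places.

Δx = (6 − 4)/6 = 1/3.
Right endpoints: 13/3, 14/3, 5, 16/3, 17/3, 6.
f(13/3) ≈ 76.19786, f(14/3) ≈ 106.34268, f(5) ≈ 148.41316, f(16/3) ≈ 207.12725, f(17/3) ≈ 289.06936, f(6) ≈ 403.42879.
Sum = Δx · [f(13/3) + f(14/3) + f(5) + ...].
Sum ≈ 410.19303.

410.19303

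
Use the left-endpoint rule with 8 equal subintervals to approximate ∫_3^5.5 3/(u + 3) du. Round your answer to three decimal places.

1.068

Δu = (5.5 − 3)/8 = 0.3125.
Left endpoints: 3, 3.3125, 3.625, 3.9375, 4.25, 4.5625, 4.875, 5.1875.
f(3) = 0.5, f(3.3125) = 48/101, f(3.625) = 24/53, f(3.9375) = 16/37, f(4.25) = 12/29, f(4.5625) = 48/121, f(4.875) = 8/21, f(5.1875) = 48/131.
Sum = Δu · [f(3) + f(3.3125) + f(3.625) + ...].
Sum ≈ 1.068.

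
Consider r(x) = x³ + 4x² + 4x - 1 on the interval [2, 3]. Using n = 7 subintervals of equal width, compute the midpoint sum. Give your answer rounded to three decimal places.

Δx = (3 − 2)/7 = 1/7.
Midpoints: 29/14, 31/14, 33/14, 2.5, 37/14, 39/14, 41/14.
r(29/14) = 91477/2744, r(31/14) = 105167/2744, r(33/14) = 120049/2744, r(2.5) = 49.625, r(37/14) = 153581/2744, r(39/14) = 172327/2744, r(41/14) = 192457/2744.
Sum = Δx · [r(29/14) + r(31/14) + r(33/14) + ...].
Sum ≈ 50.564.

50.564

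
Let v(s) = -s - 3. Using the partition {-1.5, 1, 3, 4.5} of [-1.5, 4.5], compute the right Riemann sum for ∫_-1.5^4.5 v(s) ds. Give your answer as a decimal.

Subinterval widths: 2.5, 2, 1.5.
Right endpoints: 1, 3, 4.5.
v(1) = -4, v(3) = -6, v(4.5) = -7.5.
Sum = Σ Δs_i · v(s_i).
Sum = -33.25.

-33.25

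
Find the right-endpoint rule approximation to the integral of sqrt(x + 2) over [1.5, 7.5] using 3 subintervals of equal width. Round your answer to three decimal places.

16.332

Δx = (7.5 − 1.5)/3 = 2.
Right endpoints: 3.5, 5.5, 7.5.
f(3.5) ≈ 2.345, f(5.5) ≈ 2.739, f(7.5) ≈ 3.082.
Sum = Δx · [f(3.5) + f(5.5) + f(7.5)].
Sum ≈ 16.332.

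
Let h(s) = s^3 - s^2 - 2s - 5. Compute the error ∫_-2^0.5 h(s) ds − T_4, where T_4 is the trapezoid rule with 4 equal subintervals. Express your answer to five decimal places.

Exact integral: ∫_-2^0.5 h(s) ds ≈ -15.4427083.
T_4 ≈ -15.9716797.
Error ≈ -15.4427083 − (-15.9716797) ≈ 0.52897.

0.52897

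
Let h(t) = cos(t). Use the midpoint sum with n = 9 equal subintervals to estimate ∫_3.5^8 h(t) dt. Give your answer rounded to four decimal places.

Δt = (8 − 3.5)/9 = 0.5.
Midpoints: 3.75, 4.25, 4.75, 5.25, 5.75, 6.25, 6.75, 7.25, 7.75.
h(3.75) ≈ -0.8206, h(4.25) ≈ -0.4461, h(4.75) ≈ 0.0376, h(5.25) ≈ 0.5121, h(5.75) ≈ 0.8612, h(6.25) ≈ 0.9994, h(6.75) ≈ 0.8930, h(7.25) ≈ 0.5679, h(7.75) ≈ 0.1038.
Sum = Δt · [h(3.75) + h(4.25) + h(4.75) + ...].
Sum ≈ 1.3542.

1.3542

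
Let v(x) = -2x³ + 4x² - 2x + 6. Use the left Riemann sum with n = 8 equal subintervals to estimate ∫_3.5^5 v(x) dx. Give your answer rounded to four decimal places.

-121.0093

Δx = (5 − 3.5)/8 = 0.1875.
Left endpoints: 3.5, 3.6875, 3.875, 4.0625, 4.25, 4.4375, 4.625, 4.8125.
v(3.5) = -37.75, v(3.6875) = -96803/2048, v(3.875) = -58.05859375, v(4.0625) = -143777/2048, v(4.25) = -83.78125, v(4.4375) = -202487/2048, v(4.625) = -115.55078125, v(4.8125) = -274229/2048.
Sum = Δx · [v(3.5) + v(3.6875) + v(3.875) + ...].
Sum ≈ -121.0093.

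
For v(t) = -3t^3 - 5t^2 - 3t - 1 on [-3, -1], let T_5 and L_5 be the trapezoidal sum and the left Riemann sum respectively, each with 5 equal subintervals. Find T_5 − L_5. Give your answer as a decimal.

T_5 = 27.36.
L_5 = 36.16.
T_5 − L_5 = -8.8.

-8.8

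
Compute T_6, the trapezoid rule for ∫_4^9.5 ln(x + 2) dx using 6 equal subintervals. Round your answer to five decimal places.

Δx = (9.5 − 4)/6 = 11/12.
f(4) ≈ 1.79176, f(59/12) ≈ 1.93393, f(35/6) ≈ 2.05839, f(6.75) ≈ 2.16905, f(23/3) ≈ 2.26868, f(103/12) ≈ 2.35928, f(9.5) ≈ 2.44235.
T_6 = (Δx/2)·[f(x_0) + 2f(x_1) + ... + 2f(x_{5}) + f(x_6)].
Sum ≈ 11.83086.

11.83086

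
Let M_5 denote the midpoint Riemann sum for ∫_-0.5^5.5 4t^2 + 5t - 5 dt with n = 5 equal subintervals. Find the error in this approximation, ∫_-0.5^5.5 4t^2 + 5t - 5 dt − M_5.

2.88

Exact integral: ∫_-0.5^5.5 f(t) dt = 267.
M_5 = 264.12.
Error = 267 − 264.12 = 2.88.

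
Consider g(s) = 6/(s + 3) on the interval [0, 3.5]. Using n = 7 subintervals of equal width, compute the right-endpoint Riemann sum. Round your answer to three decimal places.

Δs = (3.5 − 0)/7 = 0.5.
Right endpoints: 0.5, 1, 1.5, 2, 2.5, 3, 3.5.
g(0.5) = 12/7, g(1) = 1.5, g(1.5) = 4/3, g(2) = 1.2, g(2.5) = 12/11, g(3) = 1, g(3.5) = 12/13.
Sum = Δs · [g(0.5) + g(1) + g(1.5) + ...].
Sum ≈ 4.381.

4.381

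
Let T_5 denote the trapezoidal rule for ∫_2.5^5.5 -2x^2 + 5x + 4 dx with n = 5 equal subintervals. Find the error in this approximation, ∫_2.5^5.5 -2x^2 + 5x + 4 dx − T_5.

Exact integral: ∫_2.5^5.5 f(x) dx = -28.5.
T_5 = -28.86.
Error = -28.5 − (-28.86) = 0.36.

0.36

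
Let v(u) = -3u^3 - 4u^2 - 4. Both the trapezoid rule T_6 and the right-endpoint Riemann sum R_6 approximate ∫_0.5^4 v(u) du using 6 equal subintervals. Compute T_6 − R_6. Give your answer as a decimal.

74.265625

T_6 ≈ -295.933304.
R_6 ≈ -370.198929.
T_6 − R_6 = 74.265625.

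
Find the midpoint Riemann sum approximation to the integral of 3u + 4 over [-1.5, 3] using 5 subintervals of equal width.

Δu = (3 − (-1.5))/5 = 0.9.
Midpoints: -1.05, -0.15, 0.75, 1.65, 2.55.
f(-1.05) = 0.85, f(-0.15) = 3.55, f(0.75) = 6.25, f(1.65) = 8.95, f(2.55) = 11.65.
Sum = Δu · [f(-1.05) + f(-0.15) + f(0.75) + f(1.65) + f(2.55)].
Sum = 28.125.

28.125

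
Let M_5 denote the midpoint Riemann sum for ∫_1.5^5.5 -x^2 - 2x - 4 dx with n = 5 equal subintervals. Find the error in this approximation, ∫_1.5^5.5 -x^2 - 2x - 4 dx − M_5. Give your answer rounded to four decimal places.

Exact integral: ∫_1.5^5.5 f(x) dx ≈ -98.333333.
M_5 = -98.12.
Error ≈ -98.333333 − (-98.12) ≈ -0.2133.

-0.2133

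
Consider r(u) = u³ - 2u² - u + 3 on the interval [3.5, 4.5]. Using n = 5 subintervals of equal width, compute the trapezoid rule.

31.9

Δu = (4.5 − 3.5)/5 = 0.2.
r(3.5) = 17.875, r(3.7) = 22.573, r(3.9) = 27.999, r(4.1) = 34.201, r(4.3) = 41.227, r(4.5) = 49.125.
T_5 = (Δu/2)·[r(u_0) + 2r(u_1) + ... + 2r(u_{4}) + r(u_5)].
Sum = 31.9.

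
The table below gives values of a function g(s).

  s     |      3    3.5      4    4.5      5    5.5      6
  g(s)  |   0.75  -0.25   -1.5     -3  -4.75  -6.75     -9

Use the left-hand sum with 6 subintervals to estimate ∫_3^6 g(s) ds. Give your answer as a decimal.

Δs = 0.5.
Sum = 0.5·[0.75 + (-0.25) + (-1.5) + (-3) + (-4.75) + (-6.75)] = -7.75.

-7.75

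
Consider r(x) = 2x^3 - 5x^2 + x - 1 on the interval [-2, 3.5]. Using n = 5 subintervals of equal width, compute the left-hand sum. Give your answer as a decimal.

-55.99

Δx = (3.5 − (-2))/5 = 1.1.
Left endpoints: -2, -0.9, 0.2, 1.3, 2.4.
r(-2) = -39, r(-0.9) = -7.408, r(0.2) = -0.984, r(1.3) = -3.756, r(2.4) = 0.248.
Sum = Δx · [r(-2) + r(-0.9) + r(0.2) + r(1.3) + r(2.4)].
Sum = -55.99.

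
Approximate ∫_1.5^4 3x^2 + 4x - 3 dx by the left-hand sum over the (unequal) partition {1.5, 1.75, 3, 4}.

54.921875

Subinterval widths: 0.25, 1.25, 1.
Left endpoints: 1.5, 1.75, 3.
f(1.5) = 9.75, f(1.75) = 13.1875, f(3) = 36.
Sum = Σ Δx_i · f(x_i).
Sum = 54.921875.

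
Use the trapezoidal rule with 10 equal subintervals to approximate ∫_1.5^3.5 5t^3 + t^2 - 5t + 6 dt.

181.93

Δt = (3.5 − 1.5)/10 = 0.2.
f(1.5) = 17.625, f(1.7) = 24.955, f(1.9) = 34.405, f(2.1) = 46.215, f(2.3) = 60.625, f(2.5) = 77.875, f(2.7) = 98.205, f(2.9) = 121.855, f(3.1) = 149.065, f(3.3) = 180.075, f(3.5) = 215.125.
T_10 = (Δt/2)·[f(t_0) + 2f(t_1) + ... + 2f(t_{9}) + f(t_10)].
Sum = 181.93.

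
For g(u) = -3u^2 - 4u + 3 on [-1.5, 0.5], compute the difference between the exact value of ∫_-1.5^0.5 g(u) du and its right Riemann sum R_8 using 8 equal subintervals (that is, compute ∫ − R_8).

0.3125

Exact integral: ∫_-1.5^0.5 g(u) du = 6.5.
R_8 = 6.1875.
Error = 6.5 − 6.1875 = 0.3125.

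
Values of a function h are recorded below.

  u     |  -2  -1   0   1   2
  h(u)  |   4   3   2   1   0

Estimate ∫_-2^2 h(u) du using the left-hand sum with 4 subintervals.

10

Δu = 1.
Sum = 1·[4 + 3 + 2 + 1] = 10.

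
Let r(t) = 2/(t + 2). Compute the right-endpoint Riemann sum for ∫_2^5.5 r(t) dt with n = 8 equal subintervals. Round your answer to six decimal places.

Δt = (5.5 − 2)/8 = 0.4375.
Right endpoints: 2.4375, 2.875, 3.3125, 3.75, 4.1875, 4.625, 5.0625, 5.5.
r(2.4375) = 32/71, r(2.875) = 16/39, r(3.3125) = 32/85, r(3.75) = 8/23, r(4.1875) = 32/99, r(4.625) = 16/53, r(5.0625) = 32/113, r(5.5) = 4/15.
Sum = Δt · [r(2.4375) + r(2.875) + r(3.3125) + ...].
Sum ≈ 1.207600.

1.207600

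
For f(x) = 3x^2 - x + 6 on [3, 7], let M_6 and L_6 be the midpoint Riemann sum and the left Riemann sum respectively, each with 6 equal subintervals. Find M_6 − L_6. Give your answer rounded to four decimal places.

M_6 ≈ 319.555556.
L_6 ≈ 282.222222.
M_6 − L_6 ≈ 37.3333.

37.3333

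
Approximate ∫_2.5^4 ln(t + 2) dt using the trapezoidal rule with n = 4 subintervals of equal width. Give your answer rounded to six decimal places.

2.481558

Δt = (4 − 2.5)/4 = 0.375.
f(2.5) ≈ 1.504077, f(2.875) ≈ 1.584120, f(3.25) ≈ 1.658228, f(3.625) ≈ 1.727221, f(4) ≈ 1.791759.
T_4 = (Δt/2)·[f(t_0) + 2f(t_1) + 2f(t_2) + 2f(t_3) + f(t_4)].
Sum ≈ 2.481558.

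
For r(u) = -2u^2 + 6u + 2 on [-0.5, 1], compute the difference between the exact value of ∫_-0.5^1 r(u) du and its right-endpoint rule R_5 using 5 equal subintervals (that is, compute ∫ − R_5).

Exact integral: ∫_-0.5^1 r(u) du = 4.5.
R_5 = 5.58.
Error = 4.5 − 5.58 = -1.08.

-1.08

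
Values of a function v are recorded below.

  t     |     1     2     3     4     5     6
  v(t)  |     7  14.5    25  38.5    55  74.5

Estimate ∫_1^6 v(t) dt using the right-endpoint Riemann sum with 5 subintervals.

Δt = 1.
Sum = 1·[14.5 + 25 + 38.5 + 55 + 74.5] = 207.5.

207.5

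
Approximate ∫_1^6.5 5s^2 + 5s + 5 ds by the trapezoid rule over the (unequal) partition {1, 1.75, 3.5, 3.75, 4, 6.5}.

Subinterval widths: 0.75, 1.75, 0.25, 0.25, 2.5.
f(1) = 15, f(1.75) = 29.0625, f(3.5) = 83.75, f(3.75) = 94.0625, f(4) = 105, f(6.5) = 248.75.
On each subinterval the trapezoid contributes (Δs_i/2)·[f(s_{i-1}) + f(s_i)].
Sum = 604.53125.

604.53125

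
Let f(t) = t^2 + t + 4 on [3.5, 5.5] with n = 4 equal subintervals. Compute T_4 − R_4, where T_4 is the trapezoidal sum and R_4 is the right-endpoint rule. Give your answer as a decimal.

T_4 = 58.25.
R_4 = 63.25.
T_4 − R_4 = -5.

-5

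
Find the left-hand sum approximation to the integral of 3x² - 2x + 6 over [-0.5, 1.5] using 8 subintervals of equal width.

Δx = (1.5 − (-0.5))/8 = 0.25.
Left endpoints: -0.5, -0.25, 0, 0.25, 0.5, 0.75, 1, 1.25.
f(-0.5) = 7.75, f(-0.25) = 6.6875, f(0) = 6, f(0.25) = 5.6875, f(0.5) = 5.75, f(0.75) = 6.1875, f(1) = 7, f(1.25) = 8.1875.
Sum = Δx · [f(-0.5) + f(-0.25) + f(0) + ...].
Sum = 13.3125.

13.3125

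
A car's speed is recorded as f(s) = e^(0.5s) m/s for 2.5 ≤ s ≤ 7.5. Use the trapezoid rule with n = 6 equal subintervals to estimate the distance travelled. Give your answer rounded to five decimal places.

Δs = (7.5 − 2.5)/6 = 5/6.
f(2.5) ≈ 3.49034, f(10/3) ≈ 5.29449, f(25/6) ≈ 8.03119, f(5) ≈ 12.18249, f(35/6) ≈ 18.47959, f(20/3) ≈ 28.03162, f(7.5) ≈ 42.52108.
T_6 = (Δs/2)·[f(s_0) + 2f(s_1) + ... + 2f(s_{5}) + f(s_6)].
Sum ≈ 79.18759.

79.18759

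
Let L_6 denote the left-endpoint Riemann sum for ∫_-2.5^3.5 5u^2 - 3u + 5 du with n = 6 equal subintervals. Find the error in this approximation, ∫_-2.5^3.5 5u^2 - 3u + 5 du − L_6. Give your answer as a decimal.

Exact integral: ∫_-2.5^3.5 f(u) du = 118.5.
L_6 = 117.5.
Error = 118.5 − 117.5 = 1.

1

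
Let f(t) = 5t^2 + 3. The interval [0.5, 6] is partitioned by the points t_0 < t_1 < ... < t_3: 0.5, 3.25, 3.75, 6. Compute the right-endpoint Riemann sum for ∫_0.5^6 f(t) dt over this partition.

Subinterval widths: 2.75, 0.5, 2.25.
Right endpoints: 3.25, 3.75, 6.
f(3.25) = 55.8125, f(3.75) = 73.3125, f(6) = 183.
Sum = Σ Δt_i · f(t_i).
Sum = 601.890625.

601.890625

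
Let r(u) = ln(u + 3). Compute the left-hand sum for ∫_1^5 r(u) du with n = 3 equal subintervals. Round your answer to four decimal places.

6.6099

Δu = (5 − 1)/3 = 4/3.
Left endpoints: 1, 7/3, 11/3.
r(1) ≈ 1.3863, r(7/3) ≈ 1.6740, r(11/3) ≈ 1.8971.
Sum = Δu · [r(1) + r(7/3) + r(11/3)].
Sum ≈ 6.6099.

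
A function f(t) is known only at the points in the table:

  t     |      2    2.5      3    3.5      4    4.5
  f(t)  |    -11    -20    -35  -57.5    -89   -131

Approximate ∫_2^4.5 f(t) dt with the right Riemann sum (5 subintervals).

Δt = 0.5.
Sum = 0.5·[(-20) + (-35) + (-57.5) + (-89) + (-131)] = -166.25.

-166.25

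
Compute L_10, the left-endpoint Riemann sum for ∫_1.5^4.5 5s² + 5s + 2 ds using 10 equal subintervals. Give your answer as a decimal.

181.725

Δs = (4.5 − 1.5)/10 = 0.3.
Left endpoints: 1.5, 1.8, 2.1, 2.4, 2.7, 3, 3.3, 3.6, 3.9, 4.2.
f(1.5) = 20.75, f(1.8) = 27.2, f(2.1) = 34.55, f(2.4) = 42.8, f(2.7) = 51.95, f(3) = 62, f(3.3) = 72.95, f(3.6) = 84.8, f(3.9) = 97.55, f(4.2) = 111.2.
Sum = Δs · [f(1.5) + f(1.8) + f(2.1) + ...].
Sum = 181.725.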